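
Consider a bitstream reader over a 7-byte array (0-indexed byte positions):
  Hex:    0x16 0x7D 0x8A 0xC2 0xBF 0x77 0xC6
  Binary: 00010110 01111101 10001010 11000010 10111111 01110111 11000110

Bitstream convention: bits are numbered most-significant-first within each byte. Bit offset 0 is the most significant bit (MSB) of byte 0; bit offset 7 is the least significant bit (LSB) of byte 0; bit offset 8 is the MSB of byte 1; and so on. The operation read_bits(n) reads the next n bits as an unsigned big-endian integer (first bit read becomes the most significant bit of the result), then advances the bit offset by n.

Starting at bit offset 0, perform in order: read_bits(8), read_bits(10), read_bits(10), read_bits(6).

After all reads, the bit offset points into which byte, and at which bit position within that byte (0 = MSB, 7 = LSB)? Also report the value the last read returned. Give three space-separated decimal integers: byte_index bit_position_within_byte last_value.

Answer: 4 2 10

Derivation:
Read 1: bits[0:8] width=8 -> value=22 (bin 00010110); offset now 8 = byte 1 bit 0; 48 bits remain
Read 2: bits[8:18] width=10 -> value=502 (bin 0111110110); offset now 18 = byte 2 bit 2; 38 bits remain
Read 3: bits[18:28] width=10 -> value=172 (bin 0010101100); offset now 28 = byte 3 bit 4; 28 bits remain
Read 4: bits[28:34] width=6 -> value=10 (bin 001010); offset now 34 = byte 4 bit 2; 22 bits remain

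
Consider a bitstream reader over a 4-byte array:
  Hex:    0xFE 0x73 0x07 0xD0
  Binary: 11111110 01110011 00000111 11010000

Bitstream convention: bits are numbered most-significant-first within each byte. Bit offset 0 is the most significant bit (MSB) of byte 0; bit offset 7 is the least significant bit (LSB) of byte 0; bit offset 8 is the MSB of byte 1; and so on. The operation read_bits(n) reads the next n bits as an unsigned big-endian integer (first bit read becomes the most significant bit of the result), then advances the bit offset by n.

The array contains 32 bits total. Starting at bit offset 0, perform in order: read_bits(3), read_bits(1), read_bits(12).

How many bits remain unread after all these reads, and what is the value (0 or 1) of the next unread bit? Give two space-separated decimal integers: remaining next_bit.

Read 1: bits[0:3] width=3 -> value=7 (bin 111); offset now 3 = byte 0 bit 3; 29 bits remain
Read 2: bits[3:4] width=1 -> value=1 (bin 1); offset now 4 = byte 0 bit 4; 28 bits remain
Read 3: bits[4:16] width=12 -> value=3699 (bin 111001110011); offset now 16 = byte 2 bit 0; 16 bits remain

Answer: 16 0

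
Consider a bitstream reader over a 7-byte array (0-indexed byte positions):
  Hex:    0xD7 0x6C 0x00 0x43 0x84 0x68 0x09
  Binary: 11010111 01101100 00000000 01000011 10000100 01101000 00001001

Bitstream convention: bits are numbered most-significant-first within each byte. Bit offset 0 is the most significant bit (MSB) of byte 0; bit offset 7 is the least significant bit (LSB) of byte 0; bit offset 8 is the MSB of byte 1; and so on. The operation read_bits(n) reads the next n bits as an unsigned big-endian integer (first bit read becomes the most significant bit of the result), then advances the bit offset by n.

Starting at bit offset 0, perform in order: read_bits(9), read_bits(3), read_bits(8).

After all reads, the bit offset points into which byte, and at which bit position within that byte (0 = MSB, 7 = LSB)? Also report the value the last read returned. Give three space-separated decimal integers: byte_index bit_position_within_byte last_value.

Read 1: bits[0:9] width=9 -> value=430 (bin 110101110); offset now 9 = byte 1 bit 1; 47 bits remain
Read 2: bits[9:12] width=3 -> value=6 (bin 110); offset now 12 = byte 1 bit 4; 44 bits remain
Read 3: bits[12:20] width=8 -> value=192 (bin 11000000); offset now 20 = byte 2 bit 4; 36 bits remain

Answer: 2 4 192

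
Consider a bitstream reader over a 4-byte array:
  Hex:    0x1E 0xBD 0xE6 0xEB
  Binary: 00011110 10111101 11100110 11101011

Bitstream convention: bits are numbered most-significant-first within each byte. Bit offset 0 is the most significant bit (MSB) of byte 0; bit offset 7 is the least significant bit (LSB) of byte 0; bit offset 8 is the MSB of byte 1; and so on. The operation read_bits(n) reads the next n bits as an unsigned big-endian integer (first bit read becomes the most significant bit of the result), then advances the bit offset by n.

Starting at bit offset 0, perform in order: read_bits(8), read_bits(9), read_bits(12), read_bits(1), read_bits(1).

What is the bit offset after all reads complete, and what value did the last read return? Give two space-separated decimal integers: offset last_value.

Answer: 31 1

Derivation:
Read 1: bits[0:8] width=8 -> value=30 (bin 00011110); offset now 8 = byte 1 bit 0; 24 bits remain
Read 2: bits[8:17] width=9 -> value=379 (bin 101111011); offset now 17 = byte 2 bit 1; 15 bits remain
Read 3: bits[17:29] width=12 -> value=3293 (bin 110011011101); offset now 29 = byte 3 bit 5; 3 bits remain
Read 4: bits[29:30] width=1 -> value=0 (bin 0); offset now 30 = byte 3 bit 6; 2 bits remain
Read 5: bits[30:31] width=1 -> value=1 (bin 1); offset now 31 = byte 3 bit 7; 1 bits remain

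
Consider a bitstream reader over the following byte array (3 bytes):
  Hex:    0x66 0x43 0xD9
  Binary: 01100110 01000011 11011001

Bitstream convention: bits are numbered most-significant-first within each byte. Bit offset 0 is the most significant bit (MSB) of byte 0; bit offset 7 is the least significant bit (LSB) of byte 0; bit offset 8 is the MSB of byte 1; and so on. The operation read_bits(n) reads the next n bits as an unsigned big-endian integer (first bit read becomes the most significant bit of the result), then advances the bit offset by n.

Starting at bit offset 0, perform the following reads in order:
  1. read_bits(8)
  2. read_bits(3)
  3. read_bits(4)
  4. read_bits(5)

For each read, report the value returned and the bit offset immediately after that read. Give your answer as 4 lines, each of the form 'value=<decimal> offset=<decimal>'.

Read 1: bits[0:8] width=8 -> value=102 (bin 01100110); offset now 8 = byte 1 bit 0; 16 bits remain
Read 2: bits[8:11] width=3 -> value=2 (bin 010); offset now 11 = byte 1 bit 3; 13 bits remain
Read 3: bits[11:15] width=4 -> value=1 (bin 0001); offset now 15 = byte 1 bit 7; 9 bits remain
Read 4: bits[15:20] width=5 -> value=29 (bin 11101); offset now 20 = byte 2 bit 4; 4 bits remain

Answer: value=102 offset=8
value=2 offset=11
value=1 offset=15
value=29 offset=20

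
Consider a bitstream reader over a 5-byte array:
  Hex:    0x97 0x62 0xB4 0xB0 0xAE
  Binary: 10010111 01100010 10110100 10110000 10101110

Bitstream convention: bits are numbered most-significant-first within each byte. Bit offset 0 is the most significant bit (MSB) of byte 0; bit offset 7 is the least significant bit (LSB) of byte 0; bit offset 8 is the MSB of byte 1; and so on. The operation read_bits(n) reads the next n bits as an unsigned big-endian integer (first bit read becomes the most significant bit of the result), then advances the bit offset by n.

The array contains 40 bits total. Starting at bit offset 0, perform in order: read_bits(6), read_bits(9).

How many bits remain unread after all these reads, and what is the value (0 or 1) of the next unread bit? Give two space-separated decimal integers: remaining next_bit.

Read 1: bits[0:6] width=6 -> value=37 (bin 100101); offset now 6 = byte 0 bit 6; 34 bits remain
Read 2: bits[6:15] width=9 -> value=433 (bin 110110001); offset now 15 = byte 1 bit 7; 25 bits remain

Answer: 25 0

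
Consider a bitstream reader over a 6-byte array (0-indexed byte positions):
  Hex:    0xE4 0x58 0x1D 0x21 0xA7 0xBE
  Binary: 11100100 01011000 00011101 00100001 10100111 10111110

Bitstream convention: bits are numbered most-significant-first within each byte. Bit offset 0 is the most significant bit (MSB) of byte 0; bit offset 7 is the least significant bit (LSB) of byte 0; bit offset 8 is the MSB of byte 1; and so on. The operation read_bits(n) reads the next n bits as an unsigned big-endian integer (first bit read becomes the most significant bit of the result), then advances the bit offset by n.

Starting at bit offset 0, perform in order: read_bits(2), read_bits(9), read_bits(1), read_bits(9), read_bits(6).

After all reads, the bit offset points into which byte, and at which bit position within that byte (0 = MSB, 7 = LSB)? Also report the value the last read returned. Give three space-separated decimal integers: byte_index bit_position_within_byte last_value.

Read 1: bits[0:2] width=2 -> value=3 (bin 11); offset now 2 = byte 0 bit 2; 46 bits remain
Read 2: bits[2:11] width=9 -> value=290 (bin 100100010); offset now 11 = byte 1 bit 3; 37 bits remain
Read 3: bits[11:12] width=1 -> value=1 (bin 1); offset now 12 = byte 1 bit 4; 36 bits remain
Read 4: bits[12:21] width=9 -> value=259 (bin 100000011); offset now 21 = byte 2 bit 5; 27 bits remain
Read 5: bits[21:27] width=6 -> value=41 (bin 101001); offset now 27 = byte 3 bit 3; 21 bits remain

Answer: 3 3 41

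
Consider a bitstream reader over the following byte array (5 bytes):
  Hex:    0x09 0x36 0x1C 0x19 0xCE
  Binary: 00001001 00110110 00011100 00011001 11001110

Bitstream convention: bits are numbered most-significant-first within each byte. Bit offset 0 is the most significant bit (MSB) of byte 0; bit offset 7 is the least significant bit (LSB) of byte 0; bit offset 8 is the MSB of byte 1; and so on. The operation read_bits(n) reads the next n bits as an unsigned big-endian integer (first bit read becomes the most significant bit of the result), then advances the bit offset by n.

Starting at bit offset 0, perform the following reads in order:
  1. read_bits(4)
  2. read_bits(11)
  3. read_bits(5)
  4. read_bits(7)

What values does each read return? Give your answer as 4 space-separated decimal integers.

Read 1: bits[0:4] width=4 -> value=0 (bin 0000); offset now 4 = byte 0 bit 4; 36 bits remain
Read 2: bits[4:15] width=11 -> value=1179 (bin 10010011011); offset now 15 = byte 1 bit 7; 25 bits remain
Read 3: bits[15:20] width=5 -> value=1 (bin 00001); offset now 20 = byte 2 bit 4; 20 bits remain
Read 4: bits[20:27] width=7 -> value=96 (bin 1100000); offset now 27 = byte 3 bit 3; 13 bits remain

Answer: 0 1179 1 96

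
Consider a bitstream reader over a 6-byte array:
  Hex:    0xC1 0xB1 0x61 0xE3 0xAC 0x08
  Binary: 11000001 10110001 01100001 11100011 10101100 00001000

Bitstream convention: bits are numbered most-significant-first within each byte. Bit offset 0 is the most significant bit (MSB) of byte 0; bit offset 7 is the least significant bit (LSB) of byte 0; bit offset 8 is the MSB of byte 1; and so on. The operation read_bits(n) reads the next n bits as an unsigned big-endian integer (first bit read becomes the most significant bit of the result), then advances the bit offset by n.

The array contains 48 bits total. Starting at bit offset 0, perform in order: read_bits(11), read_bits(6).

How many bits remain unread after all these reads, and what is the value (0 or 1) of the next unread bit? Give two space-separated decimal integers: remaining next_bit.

Read 1: bits[0:11] width=11 -> value=1549 (bin 11000001101); offset now 11 = byte 1 bit 3; 37 bits remain
Read 2: bits[11:17] width=6 -> value=34 (bin 100010); offset now 17 = byte 2 bit 1; 31 bits remain

Answer: 31 1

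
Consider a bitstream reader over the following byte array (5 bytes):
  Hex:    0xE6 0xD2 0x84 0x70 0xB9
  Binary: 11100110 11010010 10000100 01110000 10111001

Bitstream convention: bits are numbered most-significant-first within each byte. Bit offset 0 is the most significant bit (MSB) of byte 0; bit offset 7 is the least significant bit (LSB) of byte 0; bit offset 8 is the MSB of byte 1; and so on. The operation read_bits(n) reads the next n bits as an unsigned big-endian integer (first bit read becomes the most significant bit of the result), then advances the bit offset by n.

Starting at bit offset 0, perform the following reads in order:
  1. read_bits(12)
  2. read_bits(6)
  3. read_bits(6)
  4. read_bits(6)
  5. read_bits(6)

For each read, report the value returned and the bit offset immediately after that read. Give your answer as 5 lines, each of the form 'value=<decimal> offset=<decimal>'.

Read 1: bits[0:12] width=12 -> value=3693 (bin 111001101101); offset now 12 = byte 1 bit 4; 28 bits remain
Read 2: bits[12:18] width=6 -> value=10 (bin 001010); offset now 18 = byte 2 bit 2; 22 bits remain
Read 3: bits[18:24] width=6 -> value=4 (bin 000100); offset now 24 = byte 3 bit 0; 16 bits remain
Read 4: bits[24:30] width=6 -> value=28 (bin 011100); offset now 30 = byte 3 bit 6; 10 bits remain
Read 5: bits[30:36] width=6 -> value=11 (bin 001011); offset now 36 = byte 4 bit 4; 4 bits remain

Answer: value=3693 offset=12
value=10 offset=18
value=4 offset=24
value=28 offset=30
value=11 offset=36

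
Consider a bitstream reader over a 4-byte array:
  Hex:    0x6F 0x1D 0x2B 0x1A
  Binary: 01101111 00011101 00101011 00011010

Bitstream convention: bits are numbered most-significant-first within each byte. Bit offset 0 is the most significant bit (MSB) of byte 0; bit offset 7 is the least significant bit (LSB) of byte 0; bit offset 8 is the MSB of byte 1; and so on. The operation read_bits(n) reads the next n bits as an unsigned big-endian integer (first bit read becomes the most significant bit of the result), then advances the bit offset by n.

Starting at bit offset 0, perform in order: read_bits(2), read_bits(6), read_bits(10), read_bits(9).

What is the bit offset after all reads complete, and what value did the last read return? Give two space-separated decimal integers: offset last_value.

Read 1: bits[0:2] width=2 -> value=1 (bin 01); offset now 2 = byte 0 bit 2; 30 bits remain
Read 2: bits[2:8] width=6 -> value=47 (bin 101111); offset now 8 = byte 1 bit 0; 24 bits remain
Read 3: bits[8:18] width=10 -> value=116 (bin 0001110100); offset now 18 = byte 2 bit 2; 14 bits remain
Read 4: bits[18:27] width=9 -> value=344 (bin 101011000); offset now 27 = byte 3 bit 3; 5 bits remain

Answer: 27 344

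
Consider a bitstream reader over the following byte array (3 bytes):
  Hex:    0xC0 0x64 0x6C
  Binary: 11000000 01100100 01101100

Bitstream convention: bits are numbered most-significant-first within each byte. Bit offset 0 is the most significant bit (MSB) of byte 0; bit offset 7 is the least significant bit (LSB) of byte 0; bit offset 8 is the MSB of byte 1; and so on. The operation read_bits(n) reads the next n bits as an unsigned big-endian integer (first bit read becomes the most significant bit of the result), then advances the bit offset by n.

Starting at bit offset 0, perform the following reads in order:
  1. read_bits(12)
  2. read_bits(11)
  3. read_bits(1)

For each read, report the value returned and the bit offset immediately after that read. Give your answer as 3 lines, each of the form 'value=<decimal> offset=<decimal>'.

Answer: value=3078 offset=12
value=566 offset=23
value=0 offset=24

Derivation:
Read 1: bits[0:12] width=12 -> value=3078 (bin 110000000110); offset now 12 = byte 1 bit 4; 12 bits remain
Read 2: bits[12:23] width=11 -> value=566 (bin 01000110110); offset now 23 = byte 2 bit 7; 1 bits remain
Read 3: bits[23:24] width=1 -> value=0 (bin 0); offset now 24 = byte 3 bit 0; 0 bits remain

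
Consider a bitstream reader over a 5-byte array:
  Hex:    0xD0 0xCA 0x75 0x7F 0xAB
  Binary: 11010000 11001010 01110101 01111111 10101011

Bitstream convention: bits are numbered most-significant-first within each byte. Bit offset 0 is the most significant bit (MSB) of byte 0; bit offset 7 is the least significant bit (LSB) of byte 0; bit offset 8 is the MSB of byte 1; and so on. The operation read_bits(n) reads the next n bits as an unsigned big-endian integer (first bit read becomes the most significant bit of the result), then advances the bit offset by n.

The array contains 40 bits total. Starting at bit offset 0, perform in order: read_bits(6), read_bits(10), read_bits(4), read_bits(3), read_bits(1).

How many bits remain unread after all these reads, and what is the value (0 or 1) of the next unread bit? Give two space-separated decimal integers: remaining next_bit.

Read 1: bits[0:6] width=6 -> value=52 (bin 110100); offset now 6 = byte 0 bit 6; 34 bits remain
Read 2: bits[6:16] width=10 -> value=202 (bin 0011001010); offset now 16 = byte 2 bit 0; 24 bits remain
Read 3: bits[16:20] width=4 -> value=7 (bin 0111); offset now 20 = byte 2 bit 4; 20 bits remain
Read 4: bits[20:23] width=3 -> value=2 (bin 010); offset now 23 = byte 2 bit 7; 17 bits remain
Read 5: bits[23:24] width=1 -> value=1 (bin 1); offset now 24 = byte 3 bit 0; 16 bits remain

Answer: 16 0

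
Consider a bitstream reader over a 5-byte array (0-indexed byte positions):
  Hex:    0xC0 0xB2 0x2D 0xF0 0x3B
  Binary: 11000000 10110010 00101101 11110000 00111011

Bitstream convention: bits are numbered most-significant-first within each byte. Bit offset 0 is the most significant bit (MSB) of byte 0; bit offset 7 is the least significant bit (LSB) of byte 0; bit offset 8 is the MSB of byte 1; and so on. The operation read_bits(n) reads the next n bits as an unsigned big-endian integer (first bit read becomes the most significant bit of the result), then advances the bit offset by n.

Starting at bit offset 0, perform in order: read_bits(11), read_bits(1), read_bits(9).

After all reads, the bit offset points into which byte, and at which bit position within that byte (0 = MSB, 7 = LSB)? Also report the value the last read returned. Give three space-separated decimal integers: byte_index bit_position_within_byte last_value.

Answer: 2 5 69

Derivation:
Read 1: bits[0:11] width=11 -> value=1541 (bin 11000000101); offset now 11 = byte 1 bit 3; 29 bits remain
Read 2: bits[11:12] width=1 -> value=1 (bin 1); offset now 12 = byte 1 bit 4; 28 bits remain
Read 3: bits[12:21] width=9 -> value=69 (bin 001000101); offset now 21 = byte 2 bit 5; 19 bits remain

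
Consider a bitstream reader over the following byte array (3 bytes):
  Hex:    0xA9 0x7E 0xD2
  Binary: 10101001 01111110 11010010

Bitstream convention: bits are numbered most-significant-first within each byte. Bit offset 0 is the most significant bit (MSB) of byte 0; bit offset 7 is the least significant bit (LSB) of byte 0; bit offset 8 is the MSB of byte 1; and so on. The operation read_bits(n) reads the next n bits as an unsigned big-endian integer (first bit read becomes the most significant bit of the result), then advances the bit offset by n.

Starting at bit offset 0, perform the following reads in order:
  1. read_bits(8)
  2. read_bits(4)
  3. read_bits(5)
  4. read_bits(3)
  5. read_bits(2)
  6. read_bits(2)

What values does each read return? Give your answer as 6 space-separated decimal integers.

Read 1: bits[0:8] width=8 -> value=169 (bin 10101001); offset now 8 = byte 1 bit 0; 16 bits remain
Read 2: bits[8:12] width=4 -> value=7 (bin 0111); offset now 12 = byte 1 bit 4; 12 bits remain
Read 3: bits[12:17] width=5 -> value=29 (bin 11101); offset now 17 = byte 2 bit 1; 7 bits remain
Read 4: bits[17:20] width=3 -> value=5 (bin 101); offset now 20 = byte 2 bit 4; 4 bits remain
Read 5: bits[20:22] width=2 -> value=0 (bin 00); offset now 22 = byte 2 bit 6; 2 bits remain
Read 6: bits[22:24] width=2 -> value=2 (bin 10); offset now 24 = byte 3 bit 0; 0 bits remain

Answer: 169 7 29 5 0 2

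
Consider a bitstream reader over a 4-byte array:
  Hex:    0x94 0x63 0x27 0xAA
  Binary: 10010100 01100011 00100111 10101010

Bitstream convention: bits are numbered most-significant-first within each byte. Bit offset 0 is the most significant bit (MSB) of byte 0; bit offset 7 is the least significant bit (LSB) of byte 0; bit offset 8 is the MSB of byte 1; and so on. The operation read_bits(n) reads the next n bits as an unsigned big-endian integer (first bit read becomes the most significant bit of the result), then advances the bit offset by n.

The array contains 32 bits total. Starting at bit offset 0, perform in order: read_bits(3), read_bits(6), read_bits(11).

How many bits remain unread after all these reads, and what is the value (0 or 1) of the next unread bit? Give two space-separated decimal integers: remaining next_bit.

Read 1: bits[0:3] width=3 -> value=4 (bin 100); offset now 3 = byte 0 bit 3; 29 bits remain
Read 2: bits[3:9] width=6 -> value=40 (bin 101000); offset now 9 = byte 1 bit 1; 23 bits remain
Read 3: bits[9:20] width=11 -> value=1586 (bin 11000110010); offset now 20 = byte 2 bit 4; 12 bits remain

Answer: 12 0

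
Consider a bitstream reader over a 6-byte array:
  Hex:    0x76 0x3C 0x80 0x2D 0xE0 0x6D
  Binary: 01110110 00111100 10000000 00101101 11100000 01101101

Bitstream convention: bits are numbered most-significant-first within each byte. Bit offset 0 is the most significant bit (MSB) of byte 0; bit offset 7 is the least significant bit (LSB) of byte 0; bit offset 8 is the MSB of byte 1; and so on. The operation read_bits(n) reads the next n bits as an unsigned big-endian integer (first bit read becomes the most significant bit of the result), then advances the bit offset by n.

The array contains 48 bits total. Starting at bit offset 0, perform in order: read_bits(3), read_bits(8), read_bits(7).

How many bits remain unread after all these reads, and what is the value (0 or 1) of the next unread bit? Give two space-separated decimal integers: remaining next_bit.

Answer: 30 0

Derivation:
Read 1: bits[0:3] width=3 -> value=3 (bin 011); offset now 3 = byte 0 bit 3; 45 bits remain
Read 2: bits[3:11] width=8 -> value=177 (bin 10110001); offset now 11 = byte 1 bit 3; 37 bits remain
Read 3: bits[11:18] width=7 -> value=114 (bin 1110010); offset now 18 = byte 2 bit 2; 30 bits remain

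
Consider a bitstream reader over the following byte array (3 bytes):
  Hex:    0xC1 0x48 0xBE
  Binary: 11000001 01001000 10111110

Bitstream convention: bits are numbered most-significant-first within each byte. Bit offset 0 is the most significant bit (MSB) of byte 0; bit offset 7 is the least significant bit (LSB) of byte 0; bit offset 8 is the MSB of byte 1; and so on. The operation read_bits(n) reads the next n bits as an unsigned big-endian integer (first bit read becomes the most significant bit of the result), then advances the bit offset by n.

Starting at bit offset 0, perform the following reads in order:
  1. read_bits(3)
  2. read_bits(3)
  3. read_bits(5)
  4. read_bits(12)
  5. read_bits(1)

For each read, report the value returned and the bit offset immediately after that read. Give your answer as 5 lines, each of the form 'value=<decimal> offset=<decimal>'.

Read 1: bits[0:3] width=3 -> value=6 (bin 110); offset now 3 = byte 0 bit 3; 21 bits remain
Read 2: bits[3:6] width=3 -> value=0 (bin 000); offset now 6 = byte 0 bit 6; 18 bits remain
Read 3: bits[6:11] width=5 -> value=10 (bin 01010); offset now 11 = byte 1 bit 3; 13 bits remain
Read 4: bits[11:23] width=12 -> value=1119 (bin 010001011111); offset now 23 = byte 2 bit 7; 1 bits remain
Read 5: bits[23:24] width=1 -> value=0 (bin 0); offset now 24 = byte 3 bit 0; 0 bits remain

Answer: value=6 offset=3
value=0 offset=6
value=10 offset=11
value=1119 offset=23
value=0 offset=24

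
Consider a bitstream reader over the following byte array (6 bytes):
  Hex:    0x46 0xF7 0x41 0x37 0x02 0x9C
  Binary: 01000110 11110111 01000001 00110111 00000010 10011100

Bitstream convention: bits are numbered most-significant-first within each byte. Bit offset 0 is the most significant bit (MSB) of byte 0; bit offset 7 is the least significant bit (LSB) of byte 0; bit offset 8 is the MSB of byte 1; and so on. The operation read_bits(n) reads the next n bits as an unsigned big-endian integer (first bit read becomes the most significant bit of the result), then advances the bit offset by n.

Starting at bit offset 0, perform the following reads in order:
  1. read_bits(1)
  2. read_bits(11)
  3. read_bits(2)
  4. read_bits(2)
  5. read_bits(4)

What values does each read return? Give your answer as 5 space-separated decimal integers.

Read 1: bits[0:1] width=1 -> value=0 (bin 0); offset now 1 = byte 0 bit 1; 47 bits remain
Read 2: bits[1:12] width=11 -> value=1135 (bin 10001101111); offset now 12 = byte 1 bit 4; 36 bits remain
Read 3: bits[12:14] width=2 -> value=1 (bin 01); offset now 14 = byte 1 bit 6; 34 bits remain
Read 4: bits[14:16] width=2 -> value=3 (bin 11); offset now 16 = byte 2 bit 0; 32 bits remain
Read 5: bits[16:20] width=4 -> value=4 (bin 0100); offset now 20 = byte 2 bit 4; 28 bits remain

Answer: 0 1135 1 3 4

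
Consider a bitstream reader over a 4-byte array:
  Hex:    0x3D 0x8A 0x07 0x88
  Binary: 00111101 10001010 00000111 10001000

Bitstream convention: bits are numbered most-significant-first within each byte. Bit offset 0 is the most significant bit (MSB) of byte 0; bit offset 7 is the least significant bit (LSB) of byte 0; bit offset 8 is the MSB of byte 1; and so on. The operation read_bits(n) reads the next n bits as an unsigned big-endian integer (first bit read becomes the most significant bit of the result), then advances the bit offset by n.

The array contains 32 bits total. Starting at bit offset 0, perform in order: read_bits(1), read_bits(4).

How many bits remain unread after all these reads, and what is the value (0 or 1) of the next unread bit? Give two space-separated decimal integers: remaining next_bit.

Answer: 27 1

Derivation:
Read 1: bits[0:1] width=1 -> value=0 (bin 0); offset now 1 = byte 0 bit 1; 31 bits remain
Read 2: bits[1:5] width=4 -> value=7 (bin 0111); offset now 5 = byte 0 bit 5; 27 bits remain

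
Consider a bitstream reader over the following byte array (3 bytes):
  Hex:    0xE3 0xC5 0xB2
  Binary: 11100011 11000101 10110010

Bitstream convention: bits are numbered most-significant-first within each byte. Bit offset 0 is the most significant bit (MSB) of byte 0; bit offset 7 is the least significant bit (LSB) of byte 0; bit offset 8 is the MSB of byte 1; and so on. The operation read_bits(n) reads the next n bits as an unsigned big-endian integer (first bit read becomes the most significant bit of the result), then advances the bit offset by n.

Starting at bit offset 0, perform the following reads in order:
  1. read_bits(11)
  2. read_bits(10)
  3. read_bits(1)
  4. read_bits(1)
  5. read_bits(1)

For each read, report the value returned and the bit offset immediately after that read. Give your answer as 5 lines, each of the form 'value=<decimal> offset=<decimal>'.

Read 1: bits[0:11] width=11 -> value=1822 (bin 11100011110); offset now 11 = byte 1 bit 3; 13 bits remain
Read 2: bits[11:21] width=10 -> value=182 (bin 0010110110); offset now 21 = byte 2 bit 5; 3 bits remain
Read 3: bits[21:22] width=1 -> value=0 (bin 0); offset now 22 = byte 2 bit 6; 2 bits remain
Read 4: bits[22:23] width=1 -> value=1 (bin 1); offset now 23 = byte 2 bit 7; 1 bits remain
Read 5: bits[23:24] width=1 -> value=0 (bin 0); offset now 24 = byte 3 bit 0; 0 bits remain

Answer: value=1822 offset=11
value=182 offset=21
value=0 offset=22
value=1 offset=23
value=0 offset=24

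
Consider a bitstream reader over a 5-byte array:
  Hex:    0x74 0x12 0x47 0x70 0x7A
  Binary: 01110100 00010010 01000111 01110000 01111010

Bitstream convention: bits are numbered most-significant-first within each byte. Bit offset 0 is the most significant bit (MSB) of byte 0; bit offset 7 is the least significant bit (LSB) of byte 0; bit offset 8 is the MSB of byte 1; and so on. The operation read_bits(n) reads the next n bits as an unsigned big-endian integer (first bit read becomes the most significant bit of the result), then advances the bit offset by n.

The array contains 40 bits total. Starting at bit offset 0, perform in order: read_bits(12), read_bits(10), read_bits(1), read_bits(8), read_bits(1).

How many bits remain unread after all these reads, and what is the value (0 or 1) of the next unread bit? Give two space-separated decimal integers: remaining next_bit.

Read 1: bits[0:12] width=12 -> value=1857 (bin 011101000001); offset now 12 = byte 1 bit 4; 28 bits remain
Read 2: bits[12:22] width=10 -> value=145 (bin 0010010001); offset now 22 = byte 2 bit 6; 18 bits remain
Read 3: bits[22:23] width=1 -> value=1 (bin 1); offset now 23 = byte 2 bit 7; 17 bits remain
Read 4: bits[23:31] width=8 -> value=184 (bin 10111000); offset now 31 = byte 3 bit 7; 9 bits remain
Read 5: bits[31:32] width=1 -> value=0 (bin 0); offset now 32 = byte 4 bit 0; 8 bits remain

Answer: 8 0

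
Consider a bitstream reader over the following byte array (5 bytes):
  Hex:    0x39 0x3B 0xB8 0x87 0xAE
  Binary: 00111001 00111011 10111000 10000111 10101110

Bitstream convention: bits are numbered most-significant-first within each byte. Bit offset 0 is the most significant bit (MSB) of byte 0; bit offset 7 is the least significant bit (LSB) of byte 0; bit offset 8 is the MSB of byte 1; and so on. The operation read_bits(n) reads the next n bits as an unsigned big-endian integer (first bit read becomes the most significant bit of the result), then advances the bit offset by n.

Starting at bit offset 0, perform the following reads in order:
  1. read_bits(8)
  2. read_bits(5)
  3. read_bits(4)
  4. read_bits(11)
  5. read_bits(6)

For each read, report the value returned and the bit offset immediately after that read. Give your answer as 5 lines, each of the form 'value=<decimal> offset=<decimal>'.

Answer: value=57 offset=8
value=7 offset=13
value=7 offset=17
value=904 offset=28
value=30 offset=34

Derivation:
Read 1: bits[0:8] width=8 -> value=57 (bin 00111001); offset now 8 = byte 1 bit 0; 32 bits remain
Read 2: bits[8:13] width=5 -> value=7 (bin 00111); offset now 13 = byte 1 bit 5; 27 bits remain
Read 3: bits[13:17] width=4 -> value=7 (bin 0111); offset now 17 = byte 2 bit 1; 23 bits remain
Read 4: bits[17:28] width=11 -> value=904 (bin 01110001000); offset now 28 = byte 3 bit 4; 12 bits remain
Read 5: bits[28:34] width=6 -> value=30 (bin 011110); offset now 34 = byte 4 bit 2; 6 bits remain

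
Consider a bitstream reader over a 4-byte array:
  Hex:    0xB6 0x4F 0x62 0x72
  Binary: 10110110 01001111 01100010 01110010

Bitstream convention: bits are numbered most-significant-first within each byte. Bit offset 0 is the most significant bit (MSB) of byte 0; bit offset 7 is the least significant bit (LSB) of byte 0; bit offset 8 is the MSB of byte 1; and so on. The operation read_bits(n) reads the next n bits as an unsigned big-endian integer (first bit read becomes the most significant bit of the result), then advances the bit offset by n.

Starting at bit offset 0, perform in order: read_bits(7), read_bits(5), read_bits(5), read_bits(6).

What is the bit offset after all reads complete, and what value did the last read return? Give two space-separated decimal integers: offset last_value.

Answer: 23 49

Derivation:
Read 1: bits[0:7] width=7 -> value=91 (bin 1011011); offset now 7 = byte 0 bit 7; 25 bits remain
Read 2: bits[7:12] width=5 -> value=4 (bin 00100); offset now 12 = byte 1 bit 4; 20 bits remain
Read 3: bits[12:17] width=5 -> value=30 (bin 11110); offset now 17 = byte 2 bit 1; 15 bits remain
Read 4: bits[17:23] width=6 -> value=49 (bin 110001); offset now 23 = byte 2 bit 7; 9 bits remain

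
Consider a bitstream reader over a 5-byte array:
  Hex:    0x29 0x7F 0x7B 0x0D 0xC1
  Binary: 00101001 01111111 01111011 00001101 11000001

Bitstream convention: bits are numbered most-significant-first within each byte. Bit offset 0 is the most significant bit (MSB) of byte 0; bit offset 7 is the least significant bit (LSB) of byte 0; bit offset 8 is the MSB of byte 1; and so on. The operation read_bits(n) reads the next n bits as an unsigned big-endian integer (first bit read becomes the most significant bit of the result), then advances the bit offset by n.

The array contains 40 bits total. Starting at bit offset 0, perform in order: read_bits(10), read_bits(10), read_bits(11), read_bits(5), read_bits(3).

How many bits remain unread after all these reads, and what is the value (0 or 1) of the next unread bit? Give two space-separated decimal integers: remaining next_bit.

Answer: 1 1

Derivation:
Read 1: bits[0:10] width=10 -> value=165 (bin 0010100101); offset now 10 = byte 1 bit 2; 30 bits remain
Read 2: bits[10:20] width=10 -> value=1015 (bin 1111110111); offset now 20 = byte 2 bit 4; 20 bits remain
Read 3: bits[20:31] width=11 -> value=1414 (bin 10110000110); offset now 31 = byte 3 bit 7; 9 bits remain
Read 4: bits[31:36] width=5 -> value=28 (bin 11100); offset now 36 = byte 4 bit 4; 4 bits remain
Read 5: bits[36:39] width=3 -> value=0 (bin 000); offset now 39 = byte 4 bit 7; 1 bits remain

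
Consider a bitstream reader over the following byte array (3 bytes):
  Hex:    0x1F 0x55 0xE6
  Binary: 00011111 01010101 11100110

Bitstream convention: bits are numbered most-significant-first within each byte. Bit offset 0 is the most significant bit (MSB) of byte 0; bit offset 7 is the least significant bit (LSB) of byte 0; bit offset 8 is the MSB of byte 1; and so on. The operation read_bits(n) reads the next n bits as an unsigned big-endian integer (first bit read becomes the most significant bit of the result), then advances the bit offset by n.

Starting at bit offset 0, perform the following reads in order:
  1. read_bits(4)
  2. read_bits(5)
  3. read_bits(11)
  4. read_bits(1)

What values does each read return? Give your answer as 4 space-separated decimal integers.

Answer: 1 30 1374 0

Derivation:
Read 1: bits[0:4] width=4 -> value=1 (bin 0001); offset now 4 = byte 0 bit 4; 20 bits remain
Read 2: bits[4:9] width=5 -> value=30 (bin 11110); offset now 9 = byte 1 bit 1; 15 bits remain
Read 3: bits[9:20] width=11 -> value=1374 (bin 10101011110); offset now 20 = byte 2 bit 4; 4 bits remain
Read 4: bits[20:21] width=1 -> value=0 (bin 0); offset now 21 = byte 2 bit 5; 3 bits remain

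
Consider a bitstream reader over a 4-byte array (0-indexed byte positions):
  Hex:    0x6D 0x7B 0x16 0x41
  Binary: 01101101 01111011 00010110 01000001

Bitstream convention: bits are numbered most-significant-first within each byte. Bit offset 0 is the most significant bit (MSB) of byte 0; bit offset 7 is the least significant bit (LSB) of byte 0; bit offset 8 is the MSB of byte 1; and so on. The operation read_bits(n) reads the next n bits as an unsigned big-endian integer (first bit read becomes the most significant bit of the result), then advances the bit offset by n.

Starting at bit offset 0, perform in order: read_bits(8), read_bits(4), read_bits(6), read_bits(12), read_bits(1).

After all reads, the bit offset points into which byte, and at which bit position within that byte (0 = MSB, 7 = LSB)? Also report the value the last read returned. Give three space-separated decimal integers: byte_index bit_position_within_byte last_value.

Answer: 3 7 0

Derivation:
Read 1: bits[0:8] width=8 -> value=109 (bin 01101101); offset now 8 = byte 1 bit 0; 24 bits remain
Read 2: bits[8:12] width=4 -> value=7 (bin 0111); offset now 12 = byte 1 bit 4; 20 bits remain
Read 3: bits[12:18] width=6 -> value=44 (bin 101100); offset now 18 = byte 2 bit 2; 14 bits remain
Read 4: bits[18:30] width=12 -> value=1424 (bin 010110010000); offset now 30 = byte 3 bit 6; 2 bits remain
Read 5: bits[30:31] width=1 -> value=0 (bin 0); offset now 31 = byte 3 bit 7; 1 bits remain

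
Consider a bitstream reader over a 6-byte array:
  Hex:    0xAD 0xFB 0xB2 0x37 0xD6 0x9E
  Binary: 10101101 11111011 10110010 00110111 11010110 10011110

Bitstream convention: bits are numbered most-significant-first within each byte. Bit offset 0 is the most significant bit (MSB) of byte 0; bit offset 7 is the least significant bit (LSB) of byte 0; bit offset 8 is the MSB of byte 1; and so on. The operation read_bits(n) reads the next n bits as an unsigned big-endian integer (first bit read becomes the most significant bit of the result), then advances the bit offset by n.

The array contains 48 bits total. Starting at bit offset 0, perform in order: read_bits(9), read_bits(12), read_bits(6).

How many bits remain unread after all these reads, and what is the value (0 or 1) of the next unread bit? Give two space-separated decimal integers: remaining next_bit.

Answer: 21 1

Derivation:
Read 1: bits[0:9] width=9 -> value=347 (bin 101011011); offset now 9 = byte 1 bit 1; 39 bits remain
Read 2: bits[9:21] width=12 -> value=3958 (bin 111101110110); offset now 21 = byte 2 bit 5; 27 bits remain
Read 3: bits[21:27] width=6 -> value=17 (bin 010001); offset now 27 = byte 3 bit 3; 21 bits remain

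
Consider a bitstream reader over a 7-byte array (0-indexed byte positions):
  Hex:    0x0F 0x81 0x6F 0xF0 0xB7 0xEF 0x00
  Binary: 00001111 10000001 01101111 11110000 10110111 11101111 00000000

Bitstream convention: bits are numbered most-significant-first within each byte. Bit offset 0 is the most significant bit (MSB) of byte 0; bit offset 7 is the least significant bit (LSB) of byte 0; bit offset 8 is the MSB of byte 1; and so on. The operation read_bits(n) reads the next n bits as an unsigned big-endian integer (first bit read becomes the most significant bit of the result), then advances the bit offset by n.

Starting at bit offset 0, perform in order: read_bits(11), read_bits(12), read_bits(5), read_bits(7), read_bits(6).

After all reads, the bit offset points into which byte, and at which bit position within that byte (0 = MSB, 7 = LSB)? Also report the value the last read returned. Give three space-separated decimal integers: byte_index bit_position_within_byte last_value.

Answer: 5 1 47

Derivation:
Read 1: bits[0:11] width=11 -> value=124 (bin 00001111100); offset now 11 = byte 1 bit 3; 45 bits remain
Read 2: bits[11:23] width=12 -> value=183 (bin 000010110111); offset now 23 = byte 2 bit 7; 33 bits remain
Read 3: bits[23:28] width=5 -> value=31 (bin 11111); offset now 28 = byte 3 bit 4; 28 bits remain
Read 4: bits[28:35] width=7 -> value=5 (bin 0000101); offset now 35 = byte 4 bit 3; 21 bits remain
Read 5: bits[35:41] width=6 -> value=47 (bin 101111); offset now 41 = byte 5 bit 1; 15 bits remain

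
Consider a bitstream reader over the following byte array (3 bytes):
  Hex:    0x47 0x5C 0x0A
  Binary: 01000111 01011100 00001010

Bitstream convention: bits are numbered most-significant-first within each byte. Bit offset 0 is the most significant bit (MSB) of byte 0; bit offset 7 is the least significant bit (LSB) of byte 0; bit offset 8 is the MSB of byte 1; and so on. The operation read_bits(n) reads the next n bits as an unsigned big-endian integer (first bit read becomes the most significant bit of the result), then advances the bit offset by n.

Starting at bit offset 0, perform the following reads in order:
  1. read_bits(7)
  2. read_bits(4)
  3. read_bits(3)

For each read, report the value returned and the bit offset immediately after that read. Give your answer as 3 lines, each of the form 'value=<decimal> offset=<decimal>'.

Read 1: bits[0:7] width=7 -> value=35 (bin 0100011); offset now 7 = byte 0 bit 7; 17 bits remain
Read 2: bits[7:11] width=4 -> value=10 (bin 1010); offset now 11 = byte 1 bit 3; 13 bits remain
Read 3: bits[11:14] width=3 -> value=7 (bin 111); offset now 14 = byte 1 bit 6; 10 bits remain

Answer: value=35 offset=7
value=10 offset=11
value=7 offset=14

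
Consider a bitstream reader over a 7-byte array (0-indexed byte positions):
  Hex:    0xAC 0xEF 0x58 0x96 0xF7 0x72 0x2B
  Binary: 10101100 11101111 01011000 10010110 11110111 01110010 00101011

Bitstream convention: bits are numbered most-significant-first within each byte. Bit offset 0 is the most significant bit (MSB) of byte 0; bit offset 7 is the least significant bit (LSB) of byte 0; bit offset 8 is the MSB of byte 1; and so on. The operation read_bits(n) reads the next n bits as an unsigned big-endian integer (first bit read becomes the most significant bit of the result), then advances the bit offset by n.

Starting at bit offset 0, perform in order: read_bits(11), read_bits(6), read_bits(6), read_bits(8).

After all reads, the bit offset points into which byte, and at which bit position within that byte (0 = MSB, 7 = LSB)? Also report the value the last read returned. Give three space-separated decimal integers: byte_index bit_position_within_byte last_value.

Read 1: bits[0:11] width=11 -> value=1383 (bin 10101100111); offset now 11 = byte 1 bit 3; 45 bits remain
Read 2: bits[11:17] width=6 -> value=30 (bin 011110); offset now 17 = byte 2 bit 1; 39 bits remain
Read 3: bits[17:23] width=6 -> value=44 (bin 101100); offset now 23 = byte 2 bit 7; 33 bits remain
Read 4: bits[23:31] width=8 -> value=75 (bin 01001011); offset now 31 = byte 3 bit 7; 25 bits remain

Answer: 3 7 75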